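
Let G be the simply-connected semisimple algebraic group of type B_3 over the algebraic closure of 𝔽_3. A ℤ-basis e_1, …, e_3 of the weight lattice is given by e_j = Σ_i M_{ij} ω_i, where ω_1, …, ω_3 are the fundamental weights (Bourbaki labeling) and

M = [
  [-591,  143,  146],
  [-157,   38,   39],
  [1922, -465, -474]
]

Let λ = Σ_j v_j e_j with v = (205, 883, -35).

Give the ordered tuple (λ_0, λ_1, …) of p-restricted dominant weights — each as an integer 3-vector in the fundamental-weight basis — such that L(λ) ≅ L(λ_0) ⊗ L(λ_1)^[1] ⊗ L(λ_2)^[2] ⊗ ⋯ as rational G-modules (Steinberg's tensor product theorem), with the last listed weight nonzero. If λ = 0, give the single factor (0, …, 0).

((1, 1, 2), (1, 1, 1))

Compute c_i = Σ_j M_{ij} v_j with v = (205, 883, -35):
  c_1 = (-591)·(205) + (143)·(883) + (146)·(-35) = 4
  c_2 = (-157)·(205) + (38)·(883) + (39)·(-35) = 4
  c_3 = (1922)·(205) + (-465)·(883) + (-474)·(-35) = 5
Expand coordinatewise in base 3:
  c_1 = 4 = 1·3^0 + 1·3^1
  c_2 = 4 = 1·3^0 + 1·3^1
  c_3 = 5 = 2·3^0 + 1·3^1
p-restricted factor λ_0 = (1, 1, 2)
p-restricted factor λ_1 = (1, 1, 1)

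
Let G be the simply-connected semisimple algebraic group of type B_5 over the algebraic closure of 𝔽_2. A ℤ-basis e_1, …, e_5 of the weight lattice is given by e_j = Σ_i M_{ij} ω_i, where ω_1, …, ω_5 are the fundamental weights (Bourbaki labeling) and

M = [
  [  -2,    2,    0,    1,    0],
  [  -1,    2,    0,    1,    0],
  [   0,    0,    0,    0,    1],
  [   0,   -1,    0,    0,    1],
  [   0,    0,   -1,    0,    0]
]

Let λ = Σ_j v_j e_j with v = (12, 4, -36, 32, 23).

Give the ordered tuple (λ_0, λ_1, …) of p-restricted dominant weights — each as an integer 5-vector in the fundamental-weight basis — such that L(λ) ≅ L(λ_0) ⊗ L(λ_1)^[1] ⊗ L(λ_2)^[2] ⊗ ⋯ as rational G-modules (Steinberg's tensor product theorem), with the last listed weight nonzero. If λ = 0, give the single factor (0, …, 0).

Converting to the ω-basis (c_i = row i of M dotted with v = (12, 4, -36, 32, 23)):
  c_1 = -2*12 + 2*4 + 0*-36 + 1*32 + 0*23 = 16
  c_2 = -1*12 + 2*4 + 0*-36 + 1*32 + 0*23 = 28
  c_3 = 0*12 + 0*4 + 0*-36 + 0*32 + 1*23 = 23
  c_4 = 0*12 + -1*4 + 0*-36 + 0*32 + 1*23 = 19
  c_5 = 0*12 + 0*4 + -1*-36 + 0*32 + 0*23 = 36
Expand coordinatewise in base 2:
  c_1 = 16 = 0·2^0 + 0·2^1 + 0·2^2 + 0·2^3 + 1·2^4
  c_2 = 28 = 0·2^0 + 0·2^1 + 1·2^2 + 1·2^3 + 1·2^4
  c_3 = 23 = 1·2^0 + 1·2^1 + 1·2^2 + 0·2^3 + 1·2^4
  c_4 = 19 = 1·2^0 + 1·2^1 + 0·2^2 + 0·2^3 + 1·2^4
  c_5 = 36 = 0·2^0 + 0·2^1 + 1·2^2 + 0·2^3 + 0·2^4 + 1·2^5
p-restricted factor λ_0 = (0, 0, 1, 1, 0)
p-restricted factor λ_1 = (0, 0, 1, 1, 0)
p-restricted factor λ_2 = (0, 1, 1, 0, 1)
p-restricted factor λ_3 = (0, 1, 0, 0, 0)
p-restricted factor λ_4 = (1, 1, 1, 1, 0)
p-restricted factor λ_5 = (0, 0, 0, 0, 1)

((0, 0, 1, 1, 0), (0, 0, 1, 1, 0), (0, 1, 1, 0, 1), (0, 1, 0, 0, 0), (1, 1, 1, 1, 0), (0, 0, 0, 0, 1))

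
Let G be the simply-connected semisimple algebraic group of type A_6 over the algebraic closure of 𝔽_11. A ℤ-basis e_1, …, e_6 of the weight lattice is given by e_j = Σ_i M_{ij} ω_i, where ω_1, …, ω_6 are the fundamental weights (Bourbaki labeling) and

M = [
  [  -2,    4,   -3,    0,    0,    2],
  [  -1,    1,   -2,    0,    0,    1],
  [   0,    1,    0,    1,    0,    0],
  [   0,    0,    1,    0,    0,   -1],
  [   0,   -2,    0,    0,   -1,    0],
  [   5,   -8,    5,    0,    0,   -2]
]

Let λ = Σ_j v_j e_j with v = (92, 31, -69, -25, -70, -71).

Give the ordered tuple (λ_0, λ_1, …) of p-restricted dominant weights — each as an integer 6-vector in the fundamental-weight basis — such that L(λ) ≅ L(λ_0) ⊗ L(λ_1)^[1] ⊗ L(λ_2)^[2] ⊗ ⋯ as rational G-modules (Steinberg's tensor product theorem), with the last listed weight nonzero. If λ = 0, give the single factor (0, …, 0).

Converting to the ω-basis (c_i = row i of M dotted with v = (92, 31, -69, -25, -70, -71)):
  c_1 = (-2)·(92) + 4·31 + (-3)·(-69) + (0)·(-25) + (0)·(-70) + (2)·(-71) = 5
  c_2 = (-1)·(92) + 1·31 + (-2)·(-69) + (0)·(-25) + (0)·(-70) + (1)·(-71) = 6
  c_3 = 0·92 + 1·31 + (0)·(-69) + (1)·(-25) + (0)·(-70) + (0)·(-71) = 6
  c_4 = 0·92 + 0·31 + (1)·(-69) + (0)·(-25) + (0)·(-70) + (-1)·(-71) = 2
  c_5 = 0·92 + (-2)·(31) + (0)·(-69) + (0)·(-25) + (-1)·(-70) + (0)·(-71) = 8
  c_6 = 5·92 + (-8)·(31) + (5)·(-69) + (0)·(-25) + (0)·(-70) + (-2)·(-71) = 9
p = 11; digits c_i = Σ_j d_{ij}·11^j, 0 ≤ d_{ij} < 11:
  c_1 = 5 = 5·11^0
  c_2 = 6 = 6·11^0
  c_3 = 6 = 6·11^0
  c_4 = 2 = 2·11^0
  c_5 = 8 = 8·11^0
  c_6 = 9 = 9·11^0
λ_0 = (5, 6, 6, 2, 8, 9)

((5, 6, 6, 2, 8, 9),)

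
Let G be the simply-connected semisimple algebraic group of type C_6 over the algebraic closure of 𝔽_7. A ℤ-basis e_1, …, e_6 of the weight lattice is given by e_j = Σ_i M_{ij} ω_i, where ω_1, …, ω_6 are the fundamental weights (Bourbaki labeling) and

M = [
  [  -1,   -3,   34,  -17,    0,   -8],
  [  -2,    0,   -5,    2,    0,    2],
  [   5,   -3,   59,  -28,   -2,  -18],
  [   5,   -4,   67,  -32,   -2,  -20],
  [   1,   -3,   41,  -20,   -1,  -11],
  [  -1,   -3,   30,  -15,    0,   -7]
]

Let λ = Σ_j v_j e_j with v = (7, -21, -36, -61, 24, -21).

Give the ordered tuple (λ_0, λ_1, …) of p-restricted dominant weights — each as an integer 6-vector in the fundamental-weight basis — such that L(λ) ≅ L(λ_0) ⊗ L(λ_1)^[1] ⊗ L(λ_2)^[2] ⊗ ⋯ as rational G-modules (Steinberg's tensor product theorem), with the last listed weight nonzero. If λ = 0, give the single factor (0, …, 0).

Change of basis e → ω: c = M·v where v = (7, -21, -36, -61, 24, -21):
  c_1 = (-1)·(7) + (-3)·(-21) + (34)·(-36) + (-17)·(-61) + (0)·(24) + (-8)·(-21) = 37
  c_2 = (-2)·(7) + (0)·(-21) + (-5)·(-36) + (2)·(-61) + (0)·(24) + (2)·(-21) = 2
  c_3 = (5)·(7) + (-3)·(-21) + (59)·(-36) + (-28)·(-61) + (-2)·(24) + (-18)·(-21) = 12
  c_4 = (5)·(7) + (-4)·(-21) + (67)·(-36) + (-32)·(-61) + (-2)·(24) + (-20)·(-21) = 31
  c_5 = (1)·(7) + (-3)·(-21) + (41)·(-36) + (-20)·(-61) + (-1)·(24) + (-11)·(-21) = 21
  c_6 = (-1)·(7) + (-3)·(-21) + (30)·(-36) + (-15)·(-61) + (0)·(24) + (-7)·(-21) = 38
Writing each c_i in base p = 7:
  c_1 = 37 = 2·7^0 + 5·7^1
  c_2 = 2 = 2·7^0
  c_3 = 12 = 5·7^0 + 1·7^1
  c_4 = 31 = 3·7^0 + 4·7^1
  c_5 = 21 = 0·7^0 + 3·7^1
  c_6 = 38 = 3·7^0 + 5·7^1
Factor λ_0 = (2, 2, 5, 3, 0, 3)
Factor λ_1 = (5, 0, 1, 4, 3, 5)

((2, 2, 5, 3, 0, 3), (5, 0, 1, 4, 3, 5))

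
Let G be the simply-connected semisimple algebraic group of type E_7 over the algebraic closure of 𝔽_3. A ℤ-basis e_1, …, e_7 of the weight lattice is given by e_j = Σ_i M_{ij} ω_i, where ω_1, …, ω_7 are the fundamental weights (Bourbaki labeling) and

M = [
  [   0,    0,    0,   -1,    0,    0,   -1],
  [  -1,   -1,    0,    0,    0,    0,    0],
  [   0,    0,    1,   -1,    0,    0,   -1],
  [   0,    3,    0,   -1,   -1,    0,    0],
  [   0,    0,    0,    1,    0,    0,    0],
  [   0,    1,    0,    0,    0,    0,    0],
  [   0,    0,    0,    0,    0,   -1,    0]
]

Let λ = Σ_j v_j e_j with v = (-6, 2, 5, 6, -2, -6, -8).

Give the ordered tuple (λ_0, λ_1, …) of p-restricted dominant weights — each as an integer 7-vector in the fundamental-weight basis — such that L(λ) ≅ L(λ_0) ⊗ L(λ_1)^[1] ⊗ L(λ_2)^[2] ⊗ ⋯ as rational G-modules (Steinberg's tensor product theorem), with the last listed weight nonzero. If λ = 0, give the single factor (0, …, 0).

Change of basis e → ω: c = M·v where v = (-6, 2, 5, 6, -2, -6, -8):
  c_1 = (0)·(-6) + 0·2 + 0·5 + (-1)·(6) + (0)·(-2) + (0)·(-6) + (-1)·(-8) = 2
  c_2 = (-1)·(-6) + (-1)·(2) + 0·5 + 0·6 + (0)·(-2) + (0)·(-6) + (0)·(-8) = 4
  c_3 = (0)·(-6) + 0·2 + 1·5 + (-1)·(6) + (0)·(-2) + (0)·(-6) + (-1)·(-8) = 7
  c_4 = (0)·(-6) + 3·2 + 0·5 + (-1)·(6) + (-1)·(-2) + (0)·(-6) + (0)·(-8) = 2
  c_5 = (0)·(-6) + 0·2 + 0·5 + 1·6 + (0)·(-2) + (0)·(-6) + (0)·(-8) = 6
  c_6 = (0)·(-6) + 1·2 + 0·5 + 0·6 + (0)·(-2) + (0)·(-6) + (0)·(-8) = 2
  c_7 = (0)·(-6) + 0·2 + 0·5 + 0·6 + (0)·(-2) + (-1)·(-6) + (0)·(-8) = 6
p = 3; digits c_i = Σ_j d_{ij}·3^j, 0 ≤ d_{ij} < 3:
  c_1 = 2 = 2·3^0
  c_2 = 4 = 1·3^0 + 1·3^1
  c_3 = 7 = 1·3^0 + 2·3^1
  c_4 = 2 = 2·3^0
  c_5 = 6 = 0·3^0 + 2·3^1
  c_6 = 2 = 2·3^0
  c_7 = 6 = 0·3^0 + 2·3^1
λ_0 = (2, 1, 1, 2, 0, 2, 0)
λ_1 = (0, 1, 2, 0, 2, 0, 2)

((2, 1, 1, 2, 0, 2, 0), (0, 1, 2, 0, 2, 0, 2))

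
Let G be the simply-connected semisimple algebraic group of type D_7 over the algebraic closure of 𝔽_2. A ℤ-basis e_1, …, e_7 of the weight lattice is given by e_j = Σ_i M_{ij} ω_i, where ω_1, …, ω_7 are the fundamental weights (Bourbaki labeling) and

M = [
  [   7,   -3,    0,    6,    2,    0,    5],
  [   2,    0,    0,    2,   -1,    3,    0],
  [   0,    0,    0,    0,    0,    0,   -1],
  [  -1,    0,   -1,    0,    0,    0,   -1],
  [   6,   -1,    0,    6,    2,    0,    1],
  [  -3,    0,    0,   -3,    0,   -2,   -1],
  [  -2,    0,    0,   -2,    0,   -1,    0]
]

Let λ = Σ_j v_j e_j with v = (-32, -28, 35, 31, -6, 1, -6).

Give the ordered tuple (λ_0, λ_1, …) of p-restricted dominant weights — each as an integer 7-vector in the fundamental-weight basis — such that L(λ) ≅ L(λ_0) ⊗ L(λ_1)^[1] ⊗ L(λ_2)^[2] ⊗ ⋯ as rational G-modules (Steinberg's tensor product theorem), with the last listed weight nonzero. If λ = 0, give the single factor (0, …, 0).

((0, 1, 0, 1, 0, 1, 1), (0, 1, 1, 1, 0, 1, 0), (1, 1, 1, 0, 1, 1, 0))

Change of basis e → ω: c = M·v where v = (-32, -28, 35, 31, -6, 1, -6):
  c_1 = (7)·(-32) + (-3)·(-28) + 0·35 + 6·31 + (2)·(-6) + 0·1 + (5)·(-6) = 4
  c_2 = (2)·(-32) + (0)·(-28) + 0·35 + 2·31 + (-1)·(-6) + 3·1 + (0)·(-6) = 7
  c_3 = (0)·(-32) + (0)·(-28) + 0·35 + 0·31 + (0)·(-6) + 0·1 + (-1)·(-6) = 6
  c_4 = (-1)·(-32) + (0)·(-28) + (-1)·(35) + 0·31 + (0)·(-6) + 0·1 + (-1)·(-6) = 3
  c_5 = (6)·(-32) + (-1)·(-28) + 0·35 + 6·31 + (2)·(-6) + 0·1 + (1)·(-6) = 4
  c_6 = (-3)·(-32) + (0)·(-28) + 0·35 + (-3)·(31) + (0)·(-6) + (-2)·(1) + (-1)·(-6) = 7
  c_7 = (-2)·(-32) + (0)·(-28) + 0·35 + (-2)·(31) + (0)·(-6) + (-1)·(1) + (0)·(-6) = 1
Base-2 expansion of each c_i:
  c_1 = 4 = 0·2^0 + 0·2^1 + 1·2^2
  c_2 = 7 = 1·2^0 + 1·2^1 + 1·2^2
  c_3 = 6 = 0·2^0 + 1·2^1 + 1·2^2
  c_4 = 3 = 1·2^0 + 1·2^1
  c_5 = 4 = 0·2^0 + 0·2^1 + 1·2^2
  c_6 = 7 = 1·2^0 + 1·2^1 + 1·2^2
  c_7 = 1 = 1·2^0
p-restricted factor λ_0 = (0, 1, 0, 1, 0, 1, 1)
p-restricted factor λ_1 = (0, 1, 1, 1, 0, 1, 0)
p-restricted factor λ_2 = (1, 1, 1, 0, 1, 1, 0)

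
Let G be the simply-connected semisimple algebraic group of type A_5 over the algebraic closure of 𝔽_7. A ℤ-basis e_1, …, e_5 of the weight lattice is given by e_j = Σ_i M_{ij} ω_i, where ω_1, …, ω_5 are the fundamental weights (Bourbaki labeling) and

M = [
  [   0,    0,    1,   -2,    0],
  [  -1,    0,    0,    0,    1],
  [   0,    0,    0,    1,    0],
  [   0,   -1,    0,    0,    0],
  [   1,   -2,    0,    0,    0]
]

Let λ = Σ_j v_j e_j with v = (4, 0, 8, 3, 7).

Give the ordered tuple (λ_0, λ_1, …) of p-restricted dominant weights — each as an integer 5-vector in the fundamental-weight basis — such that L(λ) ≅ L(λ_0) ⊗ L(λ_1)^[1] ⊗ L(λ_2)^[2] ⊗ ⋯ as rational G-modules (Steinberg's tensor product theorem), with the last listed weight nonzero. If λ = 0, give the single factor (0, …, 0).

Converting to the ω-basis (c_i = row i of M dotted with v = (4, 0, 8, 3, 7)):
  c_1 = 0·4 + 0·0 + 1·8 + (-2)·(3) + 0·7 = 2
  c_2 = (-1)·(4) + 0·0 + 0·8 + 0·3 + 1·7 = 3
  c_3 = 0·4 + 0·0 + 0·8 + 1·3 + 0·7 = 3
  c_4 = 0·4 + (-1)·(0) + 0·8 + 0·3 + 0·7 = 0
  c_5 = 1·4 + (-2)·(0) + 0·8 + 0·3 + 0·7 = 4
p = 7; digits c_i = Σ_j d_{ij}·7^j, 0 ≤ d_{ij} < 7:
  c_1 = 2 = 2·7^0
  c_2 = 3 = 3·7^0
  c_3 = 3 = 3·7^0
  c_4 = 0
  c_5 = 4 = 4·7^0
λ_0 = (2, 3, 3, 0, 4)

((2, 3, 3, 0, 4),)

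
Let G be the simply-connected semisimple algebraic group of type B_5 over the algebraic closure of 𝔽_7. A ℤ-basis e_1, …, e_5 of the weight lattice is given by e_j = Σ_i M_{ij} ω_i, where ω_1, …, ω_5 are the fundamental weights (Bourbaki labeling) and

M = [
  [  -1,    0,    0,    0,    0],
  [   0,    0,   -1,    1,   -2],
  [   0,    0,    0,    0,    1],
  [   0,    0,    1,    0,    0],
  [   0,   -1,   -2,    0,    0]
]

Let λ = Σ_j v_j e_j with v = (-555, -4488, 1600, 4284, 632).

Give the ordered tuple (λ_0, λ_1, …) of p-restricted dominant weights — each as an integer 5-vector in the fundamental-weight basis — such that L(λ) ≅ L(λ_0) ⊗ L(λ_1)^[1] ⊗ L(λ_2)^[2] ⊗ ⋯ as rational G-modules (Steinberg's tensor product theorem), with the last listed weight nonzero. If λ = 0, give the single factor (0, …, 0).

Converting to the ω-basis (c_i = row i of M dotted with v = (-555, -4488, 1600, 4284, 632)):
  c_1 = (-1)·(-555) + (0)·(-4488) + (0)·(1600) + (0)·(4284) + (0)·(632) = 555
  c_2 = (0)·(-555) + (0)·(-4488) + (-1)·(1600) + (1)·(4284) + (-2)·(632) = 1420
  c_3 = (0)·(-555) + (0)·(-4488) + (0)·(1600) + (0)·(4284) + (1)·(632) = 632
  c_4 = (0)·(-555) + (0)·(-4488) + (1)·(1600) + (0)·(4284) + (0)·(632) = 1600
  c_5 = (0)·(-555) + (-1)·(-4488) + (-2)·(1600) + (0)·(4284) + (0)·(632) = 1288
p = 7; digits c_i = Σ_j d_{ij}·7^j, 0 ≤ d_{ij} < 7:
  c_1 = 555 = 2·7^0 + 2·7^1 + 4·7^2 + 1·7^3
  c_2 = 1420 = 6·7^0 + 6·7^1 + 0·7^2 + 4·7^3
  c_3 = 632 = 2·7^0 + 6·7^1 + 5·7^2 + 1·7^3
  c_4 = 1600 = 4·7^0 + 4·7^1 + 4·7^2 + 4·7^3
  c_5 = 1288 = 0·7^0 + 2·7^1 + 5·7^2 + 3·7^3
p-restricted factor λ_0 = (2, 6, 2, 4, 0)
p-restricted factor λ_1 = (2, 6, 6, 4, 2)
p-restricted factor λ_2 = (4, 0, 5, 4, 5)
p-restricted factor λ_3 = (1, 4, 1, 4, 3)

((2, 6, 2, 4, 0), (2, 6, 6, 4, 2), (4, 0, 5, 4, 5), (1, 4, 1, 4, 3))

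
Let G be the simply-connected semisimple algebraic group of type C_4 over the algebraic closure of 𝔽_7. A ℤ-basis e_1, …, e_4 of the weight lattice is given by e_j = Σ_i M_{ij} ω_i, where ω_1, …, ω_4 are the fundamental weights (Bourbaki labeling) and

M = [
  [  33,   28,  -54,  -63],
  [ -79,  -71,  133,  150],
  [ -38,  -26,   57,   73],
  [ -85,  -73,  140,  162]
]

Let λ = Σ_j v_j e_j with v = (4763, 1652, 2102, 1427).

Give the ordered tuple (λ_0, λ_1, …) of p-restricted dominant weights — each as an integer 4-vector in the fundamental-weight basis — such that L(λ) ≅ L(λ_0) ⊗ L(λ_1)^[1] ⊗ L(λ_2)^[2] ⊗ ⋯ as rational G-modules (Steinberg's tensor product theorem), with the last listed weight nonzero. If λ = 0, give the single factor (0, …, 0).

Converting to the ω-basis (c_i = row i of M dotted with v = (4763, 1652, 2102, 1427)):
  c_1 = (33)·(4763) + (28)·(1652) + (-54)·(2102) + (-63)·(1427) = 26
  c_2 = (-79)·(4763) + (-71)·(1652) + (133)·(2102) + (150)·(1427) = 47
  c_3 = (-38)·(4763) + (-26)·(1652) + (57)·(2102) + (73)·(1427) = 39
  c_4 = (-85)·(4763) + (-73)·(1652) + (140)·(2102) + (162)·(1427) = 3
Expand coordinatewise in base 7:
  c_1 = 26 = 5·7^0 + 3·7^1
  c_2 = 47 = 5·7^0 + 6·7^1
  c_3 = 39 = 4·7^0 + 5·7^1
  c_4 = 3 = 3·7^0
Factor λ_0 = (5, 5, 4, 3)
Factor λ_1 = (3, 6, 5, 0)

((5, 5, 4, 3), (3, 6, 5, 0))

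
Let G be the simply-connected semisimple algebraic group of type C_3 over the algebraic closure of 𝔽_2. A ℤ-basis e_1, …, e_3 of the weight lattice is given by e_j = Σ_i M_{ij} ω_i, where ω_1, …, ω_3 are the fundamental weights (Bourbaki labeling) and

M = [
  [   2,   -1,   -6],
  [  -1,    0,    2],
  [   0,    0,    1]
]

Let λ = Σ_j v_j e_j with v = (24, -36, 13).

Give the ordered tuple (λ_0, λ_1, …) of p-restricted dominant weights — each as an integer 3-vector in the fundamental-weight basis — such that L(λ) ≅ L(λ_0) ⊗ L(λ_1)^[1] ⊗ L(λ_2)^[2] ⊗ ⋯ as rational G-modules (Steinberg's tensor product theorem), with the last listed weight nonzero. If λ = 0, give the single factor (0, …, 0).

Change of basis e → ω: c = M·v where v = (24, -36, 13):
  c_1 = 2*24 + -1*-36 + -6*13 = 6
  c_2 = -1*24 + 0*-36 + 2*13 = 2
  c_3 = 0*24 + 0*-36 + 1*13 = 13
Base-2 expansion of each c_i:
  c_1 = 6 = 0·2^0 + 1·2^1 + 1·2^2
  c_2 = 2 = 0·2^0 + 1·2^1
  c_3 = 13 = 1·2^0 + 0·2^1 + 1·2^2 + 1·2^3
p-restricted factor λ_0 = (0, 0, 1)
p-restricted factor λ_1 = (1, 1, 0)
p-restricted factor λ_2 = (1, 0, 1)
p-restricted factor λ_3 = (0, 0, 1)

((0, 0, 1), (1, 1, 0), (1, 0, 1), (0, 0, 1))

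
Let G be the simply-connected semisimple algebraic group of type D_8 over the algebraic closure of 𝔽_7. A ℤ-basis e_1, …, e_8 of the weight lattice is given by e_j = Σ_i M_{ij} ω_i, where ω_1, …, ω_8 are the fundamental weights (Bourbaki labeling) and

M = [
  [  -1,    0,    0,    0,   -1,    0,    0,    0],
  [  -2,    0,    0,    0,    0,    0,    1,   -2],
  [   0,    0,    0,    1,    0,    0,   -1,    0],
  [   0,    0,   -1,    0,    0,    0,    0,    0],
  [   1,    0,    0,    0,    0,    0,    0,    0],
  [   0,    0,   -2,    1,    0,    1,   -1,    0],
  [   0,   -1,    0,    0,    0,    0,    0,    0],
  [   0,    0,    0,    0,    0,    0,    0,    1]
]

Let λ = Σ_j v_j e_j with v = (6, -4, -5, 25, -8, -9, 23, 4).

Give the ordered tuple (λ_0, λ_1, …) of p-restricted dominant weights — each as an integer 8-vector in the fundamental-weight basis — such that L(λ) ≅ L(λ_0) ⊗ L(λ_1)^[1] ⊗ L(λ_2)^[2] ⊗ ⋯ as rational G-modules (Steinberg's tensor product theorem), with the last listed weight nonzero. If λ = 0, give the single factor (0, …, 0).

((2, 3, 2, 5, 6, 3, 4, 4),)

In the fundamental-weight basis, λ has coordinates c = M·v (v = (6, -4, -5, 25, -8, -9, 23, 4)):
  c_1 = -1*6 + 0*-4 + 0*-5 + 0*25 + -1*-8 + 0*-9 + 0*23 + 0*4 = 2
  c_2 = -2*6 + 0*-4 + 0*-5 + 0*25 + 0*-8 + 0*-9 + 1*23 + -2*4 = 3
  c_3 = 0*6 + 0*-4 + 0*-5 + 1*25 + 0*-8 + 0*-9 + -1*23 + 0*4 = 2
  c_4 = 0*6 + 0*-4 + -1*-5 + 0*25 + 0*-8 + 0*-9 + 0*23 + 0*4 = 5
  c_5 = 1*6 + 0*-4 + 0*-5 + 0*25 + 0*-8 + 0*-9 + 0*23 + 0*4 = 6
  c_6 = 0*6 + 0*-4 + -2*-5 + 1*25 + 0*-8 + 1*-9 + -1*23 + 0*4 = 3
  c_7 = 0*6 + -1*-4 + 0*-5 + 0*25 + 0*-8 + 0*-9 + 0*23 + 0*4 = 4
  c_8 = 0*6 + 0*-4 + 0*-5 + 0*25 + 0*-8 + 0*-9 + 0*23 + 1*4 = 4
p = 7; digits c_i = Σ_j d_{ij}·7^j, 0 ≤ d_{ij} < 7:
  c_1 = 2 = 2·7^0
  c_2 = 3 = 3·7^0
  c_3 = 2 = 2·7^0
  c_4 = 5 = 5·7^0
  c_5 = 6 = 6·7^0
  c_6 = 3 = 3·7^0
  c_7 = 4 = 4·7^0
  c_8 = 4 = 4·7^0
p-restricted factor λ_0 = (2, 3, 2, 5, 6, 3, 4, 4)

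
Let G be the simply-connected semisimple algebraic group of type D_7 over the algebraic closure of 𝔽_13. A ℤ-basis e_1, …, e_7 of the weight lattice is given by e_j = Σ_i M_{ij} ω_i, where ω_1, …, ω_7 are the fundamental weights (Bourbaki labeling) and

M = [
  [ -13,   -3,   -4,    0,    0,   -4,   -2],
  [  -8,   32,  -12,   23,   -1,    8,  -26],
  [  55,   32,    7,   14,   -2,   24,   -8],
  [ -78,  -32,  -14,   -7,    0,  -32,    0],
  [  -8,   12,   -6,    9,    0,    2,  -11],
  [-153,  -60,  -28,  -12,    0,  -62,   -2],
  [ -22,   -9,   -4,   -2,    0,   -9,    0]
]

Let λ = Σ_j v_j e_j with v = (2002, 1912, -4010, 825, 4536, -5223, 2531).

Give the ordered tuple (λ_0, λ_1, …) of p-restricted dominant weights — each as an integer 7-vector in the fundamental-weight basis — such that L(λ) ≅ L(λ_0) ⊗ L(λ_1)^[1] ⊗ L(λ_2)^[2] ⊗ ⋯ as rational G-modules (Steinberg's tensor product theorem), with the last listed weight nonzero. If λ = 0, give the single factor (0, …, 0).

Converting to the ω-basis (c_i = row i of M dotted with v = (2002, 1912, -4010, 825, 4536, -5223, 2531)):
  c_1 = (-13)·(2002) + (-3)·(1912) + (-4)·(-4010) + 0·825 + 0·4536 + (-4)·(-5223) + (-2)·(2531) = 108
  c_2 = (-8)·(2002) + 32·1912 + (-12)·(-4010) + 23·825 + (-1)·(4536) + (8)·(-5223) + (-26)·(2531) = 137
  c_3 = 55·2002 + 32·1912 + (7)·(-4010) + 14·825 + (-2)·(4536) + (24)·(-5223) + (-8)·(2531) = 102
  c_4 = (-78)·(2002) + (-32)·(1912) + (-14)·(-4010) + (-7)·(825) + 0·4536 + (-32)·(-5223) + 0·2531 = 161
  c_5 = (-8)·(2002) + 12·1912 + (-6)·(-4010) + 9·825 + 0·4536 + (2)·(-5223) + (-11)·(2531) = 126
  c_6 = (-153)·(2002) + (-60)·(1912) + (-28)·(-4010) + (-12)·(825) + 0·4536 + (-62)·(-5223) + (-2)·(2531) = 118
  c_7 = (-22)·(2002) + (-9)·(1912) + (-4)·(-4010) + (-2)·(825) + 0·4536 + (-9)·(-5223) + 0·2531 = 145
Expand coordinatewise in base 13:
  c_1 = 108 = 4·13^0 + 8·13^1
  c_2 = 137 = 7·13^0 + 10·13^1
  c_3 = 102 = 11·13^0 + 7·13^1
  c_4 = 161 = 5·13^0 + 12·13^1
  c_5 = 126 = 9·13^0 + 9·13^1
  c_6 = 118 = 1·13^0 + 9·13^1
  c_7 = 145 = 2·13^0 + 11·13^1
p-restricted factor λ_0 = (4, 7, 11, 5, 9, 1, 2)
p-restricted factor λ_1 = (8, 10, 7, 12, 9, 9, 11)

((4, 7, 11, 5, 9, 1, 2), (8, 10, 7, 12, 9, 9, 11))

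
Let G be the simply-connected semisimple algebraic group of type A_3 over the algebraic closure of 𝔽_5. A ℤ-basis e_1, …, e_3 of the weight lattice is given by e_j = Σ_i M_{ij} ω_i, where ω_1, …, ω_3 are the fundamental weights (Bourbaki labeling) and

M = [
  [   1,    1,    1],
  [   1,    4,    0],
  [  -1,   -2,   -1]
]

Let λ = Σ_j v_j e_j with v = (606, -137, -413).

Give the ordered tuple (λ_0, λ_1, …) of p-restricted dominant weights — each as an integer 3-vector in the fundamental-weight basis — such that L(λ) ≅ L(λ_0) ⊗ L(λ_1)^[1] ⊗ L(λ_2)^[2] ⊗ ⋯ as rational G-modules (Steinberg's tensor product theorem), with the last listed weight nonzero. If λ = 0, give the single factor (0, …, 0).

((1, 3, 1), (1, 1, 1), (2, 2, 3))

Converting to the ω-basis (c_i = row i of M dotted with v = (606, -137, -413)):
  c_1 = (1)·(606) + (1)·(-137) + (1)·(-413) = 56
  c_2 = (1)·(606) + (4)·(-137) + (0)·(-413) = 58
  c_3 = (-1)·(606) + (-2)·(-137) + (-1)·(-413) = 81
Expand coordinatewise in base 5:
  c_1 = 56 = 1·5^0 + 1·5^1 + 2·5^2
  c_2 = 58 = 3·5^0 + 1·5^1 + 2·5^2
  c_3 = 81 = 1·5^0 + 1·5^1 + 3·5^2
p-restricted factor λ_0 = (1, 3, 1)
p-restricted factor λ_1 = (1, 1, 1)
p-restricted factor λ_2 = (2, 2, 3)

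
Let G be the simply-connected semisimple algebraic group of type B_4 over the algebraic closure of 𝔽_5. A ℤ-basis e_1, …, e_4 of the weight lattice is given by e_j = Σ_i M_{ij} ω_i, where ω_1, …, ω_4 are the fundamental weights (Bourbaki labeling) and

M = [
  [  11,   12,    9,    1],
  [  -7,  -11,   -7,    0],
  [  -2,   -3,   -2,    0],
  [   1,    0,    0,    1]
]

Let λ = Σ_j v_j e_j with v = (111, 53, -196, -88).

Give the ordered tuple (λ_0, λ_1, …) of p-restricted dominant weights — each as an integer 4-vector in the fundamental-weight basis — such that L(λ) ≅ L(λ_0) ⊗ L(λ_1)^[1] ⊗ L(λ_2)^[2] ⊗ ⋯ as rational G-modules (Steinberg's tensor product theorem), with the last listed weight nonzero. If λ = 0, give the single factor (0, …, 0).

((0, 2, 1, 3), (1, 2, 2, 4))

Change of basis e → ω: c = M·v where v = (111, 53, -196, -88):
  c_1 = (11)·(111) + (12)·(53) + (9)·(-196) + (1)·(-88) = 5
  c_2 = (-7)·(111) + (-11)·(53) + (-7)·(-196) + (0)·(-88) = 12
  c_3 = (-2)·(111) + (-3)·(53) + (-2)·(-196) + (0)·(-88) = 11
  c_4 = (1)·(111) + (0)·(53) + (0)·(-196) + (1)·(-88) = 23
Expand coordinatewise in base 5:
  c_1 = 5 = 0·5^0 + 1·5^1
  c_2 = 12 = 2·5^0 + 2·5^1
  c_3 = 11 = 1·5^0 + 2·5^1
  c_4 = 23 = 3·5^0 + 4·5^1
Factor λ_0 = (0, 2, 1, 3)
Factor λ_1 = (1, 2, 2, 4)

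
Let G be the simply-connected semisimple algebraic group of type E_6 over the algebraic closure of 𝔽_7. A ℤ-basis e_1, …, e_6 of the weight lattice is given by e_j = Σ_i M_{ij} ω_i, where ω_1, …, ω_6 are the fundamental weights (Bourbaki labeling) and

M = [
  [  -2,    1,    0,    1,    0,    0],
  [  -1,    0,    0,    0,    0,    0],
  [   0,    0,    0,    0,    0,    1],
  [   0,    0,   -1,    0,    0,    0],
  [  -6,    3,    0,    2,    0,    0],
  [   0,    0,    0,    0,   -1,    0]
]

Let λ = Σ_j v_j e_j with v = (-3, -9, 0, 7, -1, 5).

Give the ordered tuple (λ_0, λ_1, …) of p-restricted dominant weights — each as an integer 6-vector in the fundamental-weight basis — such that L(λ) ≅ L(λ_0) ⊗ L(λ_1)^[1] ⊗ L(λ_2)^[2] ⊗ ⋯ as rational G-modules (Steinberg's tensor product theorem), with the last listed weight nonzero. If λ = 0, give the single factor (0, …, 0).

((4, 3, 5, 0, 5, 1),)

In the fundamental-weight basis, λ has coordinates c = M·v (v = (-3, -9, 0, 7, -1, 5)):
  c_1 = (-2)·(-3) + (1)·(-9) + 0·0 + 1·7 + (0)·(-1) + 0·5 = 4
  c_2 = (-1)·(-3) + (0)·(-9) + 0·0 + 0·7 + (0)·(-1) + 0·5 = 3
  c_3 = (0)·(-3) + (0)·(-9) + 0·0 + 0·7 + (0)·(-1) + 1·5 = 5
  c_4 = (0)·(-3) + (0)·(-9) + (-1)·(0) + 0·7 + (0)·(-1) + 0·5 = 0
  c_5 = (-6)·(-3) + (3)·(-9) + 0·0 + 2·7 + (0)·(-1) + 0·5 = 5
  c_6 = (0)·(-3) + (0)·(-9) + 0·0 + 0·7 + (-1)·(-1) + 0·5 = 1
p = 7; digits c_i = Σ_j d_{ij}·7^j, 0 ≤ d_{ij} < 7:
  c_1 = 4 = 4·7^0
  c_2 = 3 = 3·7^0
  c_3 = 5 = 5·7^0
  c_4 = 0
  c_5 = 5 = 5·7^0
  c_6 = 1 = 1·7^0
λ_0 = (4, 3, 5, 0, 5, 1)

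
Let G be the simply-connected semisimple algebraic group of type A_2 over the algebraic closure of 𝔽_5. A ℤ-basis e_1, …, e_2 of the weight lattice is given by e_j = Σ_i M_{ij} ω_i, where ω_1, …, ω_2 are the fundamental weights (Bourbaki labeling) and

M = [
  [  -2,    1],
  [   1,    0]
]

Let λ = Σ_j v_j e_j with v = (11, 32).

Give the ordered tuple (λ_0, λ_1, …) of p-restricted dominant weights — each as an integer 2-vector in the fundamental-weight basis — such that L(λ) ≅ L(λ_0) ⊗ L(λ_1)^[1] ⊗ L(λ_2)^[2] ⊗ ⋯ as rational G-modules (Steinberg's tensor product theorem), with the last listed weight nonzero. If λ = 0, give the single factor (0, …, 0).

((0, 1), (2, 2))

Converting to the ω-basis (c_i = row i of M dotted with v = (11, 32)):
  c_1 = (-2)·(11) + (1)·(32) = 10
  c_2 = (1)·(11) + (0)·(32) = 11
Writing each c_i in base p = 5:
  c_1 = 10 = 0·5^0 + 2·5^1
  c_2 = 11 = 1·5^0 + 2·5^1
p-restricted factor λ_0 = (0, 1)
p-restricted factor λ_1 = (2, 2)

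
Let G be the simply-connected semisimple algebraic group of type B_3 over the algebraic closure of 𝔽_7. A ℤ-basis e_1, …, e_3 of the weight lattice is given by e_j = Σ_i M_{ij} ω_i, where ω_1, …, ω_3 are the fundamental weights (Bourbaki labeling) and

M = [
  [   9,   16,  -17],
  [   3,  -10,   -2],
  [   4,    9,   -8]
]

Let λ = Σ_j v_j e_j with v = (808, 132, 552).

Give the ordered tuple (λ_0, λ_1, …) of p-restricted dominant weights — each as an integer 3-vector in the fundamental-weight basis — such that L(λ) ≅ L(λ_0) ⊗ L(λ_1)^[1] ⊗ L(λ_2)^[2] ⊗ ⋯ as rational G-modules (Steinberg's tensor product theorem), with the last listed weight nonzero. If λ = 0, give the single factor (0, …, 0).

((0, 0, 4),)

Change of basis e → ω: c = M·v where v = (808, 132, 552):
  c_1 = (9)·(808) + (16)·(132) + (-17)·(552) = 0
  c_2 = (3)·(808) + (-10)·(132) + (-2)·(552) = 0
  c_3 = (4)·(808) + (9)·(132) + (-8)·(552) = 4
Base-7 expansion of each c_i:
  c_1 = 0
  c_2 = 0
  c_3 = 4 = 4·7^0
p-restricted factor λ_0 = (0, 0, 4)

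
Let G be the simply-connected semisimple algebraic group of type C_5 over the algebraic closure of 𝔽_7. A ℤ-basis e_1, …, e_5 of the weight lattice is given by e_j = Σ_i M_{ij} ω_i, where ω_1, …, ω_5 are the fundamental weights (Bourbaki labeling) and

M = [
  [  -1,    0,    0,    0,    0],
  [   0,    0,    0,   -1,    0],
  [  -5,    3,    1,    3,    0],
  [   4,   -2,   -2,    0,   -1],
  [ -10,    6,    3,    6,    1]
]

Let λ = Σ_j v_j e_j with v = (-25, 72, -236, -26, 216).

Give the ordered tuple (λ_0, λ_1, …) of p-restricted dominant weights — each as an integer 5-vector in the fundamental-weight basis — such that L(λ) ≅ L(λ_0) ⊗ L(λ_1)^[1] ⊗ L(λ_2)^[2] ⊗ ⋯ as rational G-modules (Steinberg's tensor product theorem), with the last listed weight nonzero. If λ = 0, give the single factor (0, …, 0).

((4, 5, 6, 5, 6), (3, 3, 3, 1, 4))

Converting to the ω-basis (c_i = row i of M dotted with v = (-25, 72, -236, -26, 216)):
  c_1 = (-1)·(-25) + 0·72 + (0)·(-236) + (0)·(-26) + 0·216 = 25
  c_2 = (0)·(-25) + 0·72 + (0)·(-236) + (-1)·(-26) + 0·216 = 26
  c_3 = (-5)·(-25) + 3·72 + (1)·(-236) + (3)·(-26) + 0·216 = 27
  c_4 = (4)·(-25) + (-2)·(72) + (-2)·(-236) + (0)·(-26) + (-1)·(216) = 12
  c_5 = (-10)·(-25) + 6·72 + (3)·(-236) + (6)·(-26) + 1·216 = 34
Base-7 expansion of each c_i:
  c_1 = 25 = 4·7^0 + 3·7^1
  c_2 = 26 = 5·7^0 + 3·7^1
  c_3 = 27 = 6·7^0 + 3·7^1
  c_4 = 12 = 5·7^0 + 1·7^1
  c_5 = 34 = 6·7^0 + 4·7^1
Factor λ_0 = (4, 5, 6, 5, 6)
Factor λ_1 = (3, 3, 3, 1, 4)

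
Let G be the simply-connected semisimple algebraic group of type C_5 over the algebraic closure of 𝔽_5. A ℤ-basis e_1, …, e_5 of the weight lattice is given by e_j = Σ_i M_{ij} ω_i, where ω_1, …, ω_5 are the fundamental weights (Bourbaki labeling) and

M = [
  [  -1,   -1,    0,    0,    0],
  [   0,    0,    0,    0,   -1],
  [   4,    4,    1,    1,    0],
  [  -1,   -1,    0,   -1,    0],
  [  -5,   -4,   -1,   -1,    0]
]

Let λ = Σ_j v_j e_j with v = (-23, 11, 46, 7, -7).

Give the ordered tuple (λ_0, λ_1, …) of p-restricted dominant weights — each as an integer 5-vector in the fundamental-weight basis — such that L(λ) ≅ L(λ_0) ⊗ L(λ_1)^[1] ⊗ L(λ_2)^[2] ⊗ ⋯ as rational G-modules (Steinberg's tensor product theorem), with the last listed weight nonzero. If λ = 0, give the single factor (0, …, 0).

Change of basis e → ω: c = M·v where v = (-23, 11, 46, 7, -7):
  c_1 = -1*-23 + -1*11 + 0*46 + 0*7 + 0*-7 = 12
  c_2 = 0*-23 + 0*11 + 0*46 + 0*7 + -1*-7 = 7
  c_3 = 4*-23 + 4*11 + 1*46 + 1*7 + 0*-7 = 5
  c_4 = -1*-23 + -1*11 + 0*46 + -1*7 + 0*-7 = 5
  c_5 = -5*-23 + -4*11 + -1*46 + -1*7 + 0*-7 = 18
p = 5; digits c_i = Σ_j d_{ij}·5^j, 0 ≤ d_{ij} < 5:
  c_1 = 12 = 2·5^0 + 2·5^1
  c_2 = 7 = 2·5^0 + 1·5^1
  c_3 = 5 = 0·5^0 + 1·5^1
  c_4 = 5 = 0·5^0 + 1·5^1
  c_5 = 18 = 3·5^0 + 3·5^1
Factor λ_0 = (2, 2, 0, 0, 3)
Factor λ_1 = (2, 1, 1, 1, 3)

((2, 2, 0, 0, 3), (2, 1, 1, 1, 3))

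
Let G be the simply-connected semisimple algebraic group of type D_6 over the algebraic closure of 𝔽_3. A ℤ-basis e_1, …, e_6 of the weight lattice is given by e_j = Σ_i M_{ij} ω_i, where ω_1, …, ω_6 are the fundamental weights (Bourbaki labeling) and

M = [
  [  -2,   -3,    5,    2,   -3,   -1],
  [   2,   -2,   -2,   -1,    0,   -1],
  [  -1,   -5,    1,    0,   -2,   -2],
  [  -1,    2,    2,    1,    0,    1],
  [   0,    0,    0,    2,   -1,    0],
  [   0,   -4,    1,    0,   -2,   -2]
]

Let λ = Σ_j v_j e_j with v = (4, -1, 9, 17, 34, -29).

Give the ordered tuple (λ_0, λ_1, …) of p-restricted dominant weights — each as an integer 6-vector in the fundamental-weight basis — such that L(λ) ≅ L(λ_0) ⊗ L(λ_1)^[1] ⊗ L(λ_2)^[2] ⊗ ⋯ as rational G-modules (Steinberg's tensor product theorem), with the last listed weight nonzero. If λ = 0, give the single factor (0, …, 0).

((1, 1, 0, 0, 0, 0), (0, 1, 0, 0, 0, 1))

ω-coordinates c = M·v, v = (4, -1, 9, 17, 34, -29):
  c_1 = (-2)·(4) + (-3)·(-1) + 5·9 + 2·17 + (-3)·(34) + (-1)·(-29) = 1
  c_2 = 2·4 + (-2)·(-1) + (-2)·(9) + (-1)·(17) + 0·34 + (-1)·(-29) = 4
  c_3 = (-1)·(4) + (-5)·(-1) + 1·9 + 0·17 + (-2)·(34) + (-2)·(-29) = 0
  c_4 = (-1)·(4) + (2)·(-1) + 2·9 + 1·17 + 0·34 + (1)·(-29) = 0
  c_5 = 0·4 + (0)·(-1) + 0·9 + 2·17 + (-1)·(34) + (0)·(-29) = 0
  c_6 = 0·4 + (-4)·(-1) + 1·9 + 0·17 + (-2)·(34) + (-2)·(-29) = 3
Base-3 expansion of each c_i:
  c_1 = 1 = 1·3^0
  c_2 = 4 = 1·3^0 + 1·3^1
  c_3 = 0
  c_4 = 0
  c_5 = 0
  c_6 = 3 = 0·3^0 + 1·3^1
p-restricted factor λ_0 = (1, 1, 0, 0, 0, 0)
p-restricted factor λ_1 = (0, 1, 0, 0, 0, 1)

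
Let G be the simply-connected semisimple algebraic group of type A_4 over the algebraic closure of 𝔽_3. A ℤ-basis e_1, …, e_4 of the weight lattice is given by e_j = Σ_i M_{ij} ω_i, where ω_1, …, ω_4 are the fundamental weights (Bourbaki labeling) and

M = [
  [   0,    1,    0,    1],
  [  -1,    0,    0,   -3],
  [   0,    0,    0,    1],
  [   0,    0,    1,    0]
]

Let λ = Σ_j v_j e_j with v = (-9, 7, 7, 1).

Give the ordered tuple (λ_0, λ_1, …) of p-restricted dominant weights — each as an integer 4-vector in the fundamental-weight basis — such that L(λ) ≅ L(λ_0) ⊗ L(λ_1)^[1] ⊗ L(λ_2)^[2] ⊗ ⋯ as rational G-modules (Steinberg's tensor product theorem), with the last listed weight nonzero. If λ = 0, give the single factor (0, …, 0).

((2, 0, 1, 1), (2, 2, 0, 2))

Converting to the ω-basis (c_i = row i of M dotted with v = (-9, 7, 7, 1)):
  c_1 = (0)·(-9) + (1)·(7) + (0)·(7) + (1)·(1) = 8
  c_2 = (-1)·(-9) + (0)·(7) + (0)·(7) + (-3)·(1) = 6
  c_3 = (0)·(-9) + (0)·(7) + (0)·(7) + (1)·(1) = 1
  c_4 = (0)·(-9) + (0)·(7) + (1)·(7) + (0)·(1) = 7
Writing each c_i in base p = 3:
  c_1 = 8 = 2·3^0 + 2·3^1
  c_2 = 6 = 0·3^0 + 2·3^1
  c_3 = 1 = 1·3^0
  c_4 = 7 = 1·3^0 + 2·3^1
Factor λ_0 = (2, 0, 1, 1)
Factor λ_1 = (2, 2, 0, 2)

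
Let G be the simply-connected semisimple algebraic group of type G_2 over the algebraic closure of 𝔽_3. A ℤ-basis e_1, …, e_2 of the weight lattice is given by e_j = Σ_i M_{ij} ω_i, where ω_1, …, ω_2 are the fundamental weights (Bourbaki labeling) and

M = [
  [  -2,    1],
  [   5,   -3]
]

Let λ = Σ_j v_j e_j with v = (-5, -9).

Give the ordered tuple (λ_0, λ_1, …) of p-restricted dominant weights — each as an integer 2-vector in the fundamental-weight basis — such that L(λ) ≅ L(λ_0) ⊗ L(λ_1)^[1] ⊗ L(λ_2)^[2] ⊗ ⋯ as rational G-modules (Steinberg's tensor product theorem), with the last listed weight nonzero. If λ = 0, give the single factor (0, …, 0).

ω-coordinates c = M·v, v = (-5, -9):
  c_1 = (-2)·(-5) + (1)·(-9) = 1
  c_2 = (5)·(-5) + (-3)·(-9) = 2
Writing each c_i in base p = 3:
  c_1 = 1 = 1·3^0
  c_2 = 2 = 2·3^0
Factor λ_0 = (1, 2)

((1, 2),)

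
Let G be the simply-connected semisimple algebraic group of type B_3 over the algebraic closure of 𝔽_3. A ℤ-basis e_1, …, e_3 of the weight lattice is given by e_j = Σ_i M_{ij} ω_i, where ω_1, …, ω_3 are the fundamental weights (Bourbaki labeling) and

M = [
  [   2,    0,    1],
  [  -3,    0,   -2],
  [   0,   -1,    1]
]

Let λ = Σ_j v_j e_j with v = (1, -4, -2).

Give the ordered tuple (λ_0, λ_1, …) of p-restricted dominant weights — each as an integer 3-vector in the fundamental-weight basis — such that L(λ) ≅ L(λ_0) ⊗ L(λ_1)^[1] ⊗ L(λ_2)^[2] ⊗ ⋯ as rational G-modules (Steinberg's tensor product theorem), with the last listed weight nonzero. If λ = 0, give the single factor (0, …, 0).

Compute c_i = Σ_j M_{ij} v_j with v = (1, -4, -2):
  c_1 = (2)·(1) + (0)·(-4) + (1)·(-2) = 0
  c_2 = (-3)·(1) + (0)·(-4) + (-2)·(-2) = 1
  c_3 = (0)·(1) + (-1)·(-4) + (1)·(-2) = 2
p = 3; digits c_i = Σ_j d_{ij}·3^j, 0 ≤ d_{ij} < 3:
  c_1 = 0
  c_2 = 1 = 1·3^0
  c_3 = 2 = 2·3^0
Factor λ_0 = (0, 1, 2)

((0, 1, 2),)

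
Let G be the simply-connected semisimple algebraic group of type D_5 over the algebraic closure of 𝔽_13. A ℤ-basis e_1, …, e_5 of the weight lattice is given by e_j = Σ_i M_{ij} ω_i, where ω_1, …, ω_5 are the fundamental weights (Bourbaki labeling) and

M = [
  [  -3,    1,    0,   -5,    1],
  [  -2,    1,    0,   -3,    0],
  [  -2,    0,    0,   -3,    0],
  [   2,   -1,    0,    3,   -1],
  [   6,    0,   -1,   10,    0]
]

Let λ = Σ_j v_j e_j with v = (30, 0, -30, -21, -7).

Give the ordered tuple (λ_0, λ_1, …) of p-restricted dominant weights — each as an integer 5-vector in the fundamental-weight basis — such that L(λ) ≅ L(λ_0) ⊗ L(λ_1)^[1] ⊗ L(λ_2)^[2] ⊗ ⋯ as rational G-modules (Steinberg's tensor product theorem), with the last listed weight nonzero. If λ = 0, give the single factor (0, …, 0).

((8, 3, 3, 4, 0),)

Change of basis e → ω: c = M·v where v = (30, 0, -30, -21, -7):
  c_1 = (-3)·(30) + (1)·(0) + (0)·(-30) + (-5)·(-21) + (1)·(-7) = 8
  c_2 = (-2)·(30) + (1)·(0) + (0)·(-30) + (-3)·(-21) + (0)·(-7) = 3
  c_3 = (-2)·(30) + (0)·(0) + (0)·(-30) + (-3)·(-21) + (0)·(-7) = 3
  c_4 = (2)·(30) + (-1)·(0) + (0)·(-30) + (3)·(-21) + (-1)·(-7) = 4
  c_5 = (6)·(30) + (0)·(0) + (-1)·(-30) + (10)·(-21) + (0)·(-7) = 0
Expand coordinatewise in base 13:
  c_1 = 8 = 8·13^0
  c_2 = 3 = 3·13^0
  c_3 = 3 = 3·13^0
  c_4 = 4 = 4·13^0
  c_5 = 0
p-restricted factor λ_0 = (8, 3, 3, 4, 0)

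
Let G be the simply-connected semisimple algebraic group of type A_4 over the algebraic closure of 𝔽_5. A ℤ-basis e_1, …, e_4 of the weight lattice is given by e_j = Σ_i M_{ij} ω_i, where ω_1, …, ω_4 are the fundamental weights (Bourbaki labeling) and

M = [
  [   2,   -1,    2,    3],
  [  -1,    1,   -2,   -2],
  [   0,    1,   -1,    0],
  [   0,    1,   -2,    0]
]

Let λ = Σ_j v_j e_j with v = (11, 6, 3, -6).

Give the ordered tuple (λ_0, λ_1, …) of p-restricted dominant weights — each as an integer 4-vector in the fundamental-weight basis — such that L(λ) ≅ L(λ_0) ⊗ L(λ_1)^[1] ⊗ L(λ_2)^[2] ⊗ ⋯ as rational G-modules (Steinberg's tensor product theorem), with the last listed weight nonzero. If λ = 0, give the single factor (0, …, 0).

((4, 1, 3, 0),)

Compute c_i = Σ_j M_{ij} v_j with v = (11, 6, 3, -6):
  c_1 = 2·11 + (-1)·(6) + 2·3 + (3)·(-6) = 4
  c_2 = (-1)·(11) + 1·6 + (-2)·(3) + (-2)·(-6) = 1
  c_3 = 0·11 + 1·6 + (-1)·(3) + (0)·(-6) = 3
  c_4 = 0·11 + 1·6 + (-2)·(3) + (0)·(-6) = 0
p = 5; digits c_i = Σ_j d_{ij}·5^j, 0 ≤ d_{ij} < 5:
  c_1 = 4 = 4·5^0
  c_2 = 1 = 1·5^0
  c_3 = 3 = 3·5^0
  c_4 = 0
λ_0 = (4, 1, 3, 0)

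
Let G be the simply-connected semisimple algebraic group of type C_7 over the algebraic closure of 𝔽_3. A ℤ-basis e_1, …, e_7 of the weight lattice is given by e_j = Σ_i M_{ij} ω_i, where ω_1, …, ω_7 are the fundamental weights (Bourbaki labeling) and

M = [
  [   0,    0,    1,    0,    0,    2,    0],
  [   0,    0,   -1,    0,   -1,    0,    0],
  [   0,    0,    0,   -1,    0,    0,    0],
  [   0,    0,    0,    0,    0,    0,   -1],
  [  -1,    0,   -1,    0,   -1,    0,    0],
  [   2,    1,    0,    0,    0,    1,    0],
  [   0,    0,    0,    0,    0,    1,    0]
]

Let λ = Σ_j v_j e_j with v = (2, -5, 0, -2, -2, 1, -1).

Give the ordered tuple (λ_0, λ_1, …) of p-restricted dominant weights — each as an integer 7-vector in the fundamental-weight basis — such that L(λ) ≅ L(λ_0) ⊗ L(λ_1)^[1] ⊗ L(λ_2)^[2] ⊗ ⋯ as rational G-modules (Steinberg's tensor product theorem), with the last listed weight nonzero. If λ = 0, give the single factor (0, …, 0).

((2, 2, 2, 1, 0, 0, 1),)

Change of basis e → ω: c = M·v where v = (2, -5, 0, -2, -2, 1, -1):
  c_1 = (0)·(2) + (0)·(-5) + (1)·(0) + (0)·(-2) + (0)·(-2) + (2)·(1) + (0)·(-1) = 2
  c_2 = (0)·(2) + (0)·(-5) + (-1)·(0) + (0)·(-2) + (-1)·(-2) + (0)·(1) + (0)·(-1) = 2
  c_3 = (0)·(2) + (0)·(-5) + (0)·(0) + (-1)·(-2) + (0)·(-2) + (0)·(1) + (0)·(-1) = 2
  c_4 = (0)·(2) + (0)·(-5) + (0)·(0) + (0)·(-2) + (0)·(-2) + (0)·(1) + (-1)·(-1) = 1
  c_5 = (-1)·(2) + (0)·(-5) + (-1)·(0) + (0)·(-2) + (-1)·(-2) + (0)·(1) + (0)·(-1) = 0
  c_6 = (2)·(2) + (1)·(-5) + (0)·(0) + (0)·(-2) + (0)·(-2) + (1)·(1) + (0)·(-1) = 0
  c_7 = (0)·(2) + (0)·(-5) + (0)·(0) + (0)·(-2) + (0)·(-2) + (1)·(1) + (0)·(-1) = 1
p = 3; digits c_i = Σ_j d_{ij}·3^j, 0 ≤ d_{ij} < 3:
  c_1 = 2 = 2·3^0
  c_2 = 2 = 2·3^0
  c_3 = 2 = 2·3^0
  c_4 = 1 = 1·3^0
  c_5 = 0
  c_6 = 0
  c_7 = 1 = 1·3^0
Factor λ_0 = (2, 2, 2, 1, 0, 0, 1)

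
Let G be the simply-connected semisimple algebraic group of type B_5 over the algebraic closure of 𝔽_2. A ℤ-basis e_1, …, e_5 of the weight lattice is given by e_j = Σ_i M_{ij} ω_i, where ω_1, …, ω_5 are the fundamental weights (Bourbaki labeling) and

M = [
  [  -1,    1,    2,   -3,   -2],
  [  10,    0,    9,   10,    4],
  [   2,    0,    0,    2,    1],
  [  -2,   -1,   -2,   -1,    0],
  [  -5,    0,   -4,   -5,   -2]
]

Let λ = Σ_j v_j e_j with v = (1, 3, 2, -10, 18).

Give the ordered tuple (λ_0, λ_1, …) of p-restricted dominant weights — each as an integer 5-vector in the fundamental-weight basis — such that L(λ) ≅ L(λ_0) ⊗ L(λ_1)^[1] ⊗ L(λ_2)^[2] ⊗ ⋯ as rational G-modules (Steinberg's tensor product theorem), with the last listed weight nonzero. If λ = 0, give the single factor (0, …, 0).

((0, 0, 0, 1, 1),)

In the fundamental-weight basis, λ has coordinates c = M·v (v = (1, 3, 2, -10, 18)):
  c_1 = (-1)·(1) + 1·3 + 2·2 + (-3)·(-10) + (-2)·(18) = 0
  c_2 = 10·1 + 0·3 + 9·2 + (10)·(-10) + 4·18 = 0
  c_3 = 2·1 + 0·3 + 0·2 + (2)·(-10) + 1·18 = 0
  c_4 = (-2)·(1) + (-1)·(3) + (-2)·(2) + (-1)·(-10) + 0·18 = 1
  c_5 = (-5)·(1) + 0·3 + (-4)·(2) + (-5)·(-10) + (-2)·(18) = 1
Expand coordinatewise in base 2:
  c_1 = 0
  c_2 = 0
  c_3 = 0
  c_4 = 1 = 1·2^0
  c_5 = 1 = 1·2^0
λ_0 = (0, 0, 0, 1, 1)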